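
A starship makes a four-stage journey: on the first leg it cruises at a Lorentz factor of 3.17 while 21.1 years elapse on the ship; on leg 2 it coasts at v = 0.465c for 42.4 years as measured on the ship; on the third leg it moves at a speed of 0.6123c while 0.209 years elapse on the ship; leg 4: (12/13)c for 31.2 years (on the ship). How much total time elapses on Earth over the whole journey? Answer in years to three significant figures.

Δt = 196 years

Leg 1: γ = 3.17; Δt_1 = 3.170 × 21.1 = 66.89 years.
Leg 2: γ = 1/√(1 − 0.465²) = 1/√0.7838 = 1.130; Δt_2 = 1.130 × 42.4 = 47.89 years.
Leg 3: γ = 1/√(1 − 0.6123²) = 1/√0.6251 = 1.265; Δt_3 = 1.265 × 0.209 = 0.2643 years.
Leg 4: γ = 1/√(1 − (12/13)²) = 13/5 = 2.600; Δt_4 = 2.600 × 31.2 = 81.12 years.
Total: 66.89 + 47.89 + 0.2643 + 81.12 years.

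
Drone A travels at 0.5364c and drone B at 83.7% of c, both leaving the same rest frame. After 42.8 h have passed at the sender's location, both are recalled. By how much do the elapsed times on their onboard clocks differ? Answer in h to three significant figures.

|τ_A − τ_B| = 12.7 h

A: γ = 1/√(1 − 0.5364²) = 1/√0.7123 = 1.185; τ_A = 42.8/1.185 = 36.12 h.
B: β = 0.837; γ = 1/√(1 − 0.837²) = 1/√0.2994 = 1.827; τ_B = 42.8/1.827 = 23.42 h.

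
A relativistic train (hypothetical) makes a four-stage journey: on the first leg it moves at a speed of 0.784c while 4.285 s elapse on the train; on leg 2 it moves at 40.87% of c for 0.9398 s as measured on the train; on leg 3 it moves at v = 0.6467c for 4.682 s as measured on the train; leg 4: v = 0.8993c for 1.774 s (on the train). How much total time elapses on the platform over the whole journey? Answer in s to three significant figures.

Δt = 18.1 s

Leg 1: γ = 1/√(1 − 0.784²) = 1/√0.3853 = 1.611; Δt_1 = 1.611 × 4.285 = 6.903 s.
Leg 2: β = 0.4087; γ = 1/√(1 − 0.4087²) = 1/√0.8330 = 1.096; Δt_2 = 1.096 × 0.9398 = 1.030 s.
Leg 3: γ = 1/√(1 − 0.6467²) = 1/√0.5818 = 1.311; Δt_3 = 1.311 × 4.682 = 6.138 s.
Leg 4: γ = 1/√(1 − 0.8993²) = 1/√0.1913 = 2.287; Δt_4 = 2.287 × 1.774 = 4.056 s.
Total: 6.903 + 1.030 + 6.138 + 4.056 s.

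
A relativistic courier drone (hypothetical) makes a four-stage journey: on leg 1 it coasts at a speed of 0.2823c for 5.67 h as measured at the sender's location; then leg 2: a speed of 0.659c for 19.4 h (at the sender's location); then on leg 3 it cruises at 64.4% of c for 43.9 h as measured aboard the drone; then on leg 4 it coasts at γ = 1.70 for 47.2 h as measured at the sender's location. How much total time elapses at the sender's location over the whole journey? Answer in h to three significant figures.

Δt = 130 h

Leg 1: 5.67 h is already measured at the sender's location.
Leg 2: 19.4 h is already measured at the sender's location.
Leg 3: β = 0.644; γ = 1/√(1 − 0.644²) = 1/√0.5853 = 1.307; Δt_3 = 1.307 × 43.9 = 57.38 h.
Leg 4: 47.2 h is already measured at the sender's location.
Total: 5.670 + 19.40 + 57.38 + 47.20 h.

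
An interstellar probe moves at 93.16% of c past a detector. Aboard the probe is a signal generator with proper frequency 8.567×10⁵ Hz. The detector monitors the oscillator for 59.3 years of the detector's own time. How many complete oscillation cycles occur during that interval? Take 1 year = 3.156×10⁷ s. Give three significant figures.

N = 5.83×10¹⁴

β = 0.9316; γ = 1/√(1 − 0.9316²) = 1/√0.1321 = 2.751
During 59.3 years of lab time, the oscillator's proper time advances by τ = Δt/γ = 59.3/2.751 = 21.55 years = 6.803×10⁸ s.
N = f × τ = 8.567×10⁵ × 6.803×10⁸ = 5.828×10¹⁴.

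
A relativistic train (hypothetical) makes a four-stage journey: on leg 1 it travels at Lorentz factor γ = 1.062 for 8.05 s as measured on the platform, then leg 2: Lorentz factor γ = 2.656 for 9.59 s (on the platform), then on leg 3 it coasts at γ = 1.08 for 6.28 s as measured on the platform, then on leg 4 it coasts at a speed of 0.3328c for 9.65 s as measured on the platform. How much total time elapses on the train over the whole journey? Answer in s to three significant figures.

Leg 1: γ = 1.062; τ_1 = 8.05/1.062 = 7.580 s.
Leg 2: γ = 2.656; τ_2 = 9.59/2.656 = 3.611 s.
Leg 3: γ = 1.08; τ_3 = 6.28/1.080 = 5.815 s.
Leg 4: γ = 1/√(1 − 0.3328²) = 1/√0.8892 = 1.060; τ_4 = 9.65/1.060 = 9.100 s.
Total: 7.580 + 3.611 + 5.815 + 9.100 s.

τ = 26.1 s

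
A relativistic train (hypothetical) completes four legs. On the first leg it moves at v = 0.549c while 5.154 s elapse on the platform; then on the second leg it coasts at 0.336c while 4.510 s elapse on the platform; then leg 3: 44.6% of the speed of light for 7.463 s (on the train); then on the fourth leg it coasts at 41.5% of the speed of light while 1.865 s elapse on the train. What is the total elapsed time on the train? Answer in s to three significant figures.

τ = 17.9 s

Leg 1: γ = 1/√(1 − 0.549²) = 1/√0.6986 = 1.196; τ_1 = 5.154/1.196 = 4.308 s.
Leg 2: γ = 1/√(1 − 0.336²) = 1/√0.8871 = 1.062; τ_2 = 4.510/1.062 = 4.248 s.
Leg 3: 7.463 s is already measured on the train.
Leg 4: 1.865 s is already measured on the train.
Total: 4.308 + 4.248 + 7.463 + 1.865 s.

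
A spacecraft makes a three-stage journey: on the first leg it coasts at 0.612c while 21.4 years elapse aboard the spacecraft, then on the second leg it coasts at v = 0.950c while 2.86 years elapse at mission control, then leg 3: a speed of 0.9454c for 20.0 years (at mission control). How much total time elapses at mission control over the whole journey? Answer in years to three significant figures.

Leg 1: γ = 1/√(1 − 0.612²) = 1/√0.6255 = 1.264; Δt_1 = 1.264 × 21.4 = 27.06 years.
Leg 2: 2.86 years is already measured at mission control.
Leg 3: 20.0 years is already measured at mission control.
Total: 27.06 + 2.860 + 20.00 years.

Δt = 49.9 years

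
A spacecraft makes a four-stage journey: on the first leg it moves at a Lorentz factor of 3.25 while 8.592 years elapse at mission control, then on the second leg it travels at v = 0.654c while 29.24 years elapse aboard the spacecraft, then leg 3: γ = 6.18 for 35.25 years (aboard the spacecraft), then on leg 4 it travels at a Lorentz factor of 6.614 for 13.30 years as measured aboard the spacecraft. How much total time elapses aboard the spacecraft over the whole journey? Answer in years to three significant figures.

Leg 1: γ = 3.25; τ_1 = 8.592/3.250 = 2.644 years.
Leg 2: 29.24 years is already measured aboard the spacecraft.
Leg 3: 35.25 years is already measured aboard the spacecraft.
Leg 4: 13.30 years is already measured aboard the spacecraft.
Total: 2.644 + 29.24 + 35.25 + 13.30 years.

τ = 80.4 years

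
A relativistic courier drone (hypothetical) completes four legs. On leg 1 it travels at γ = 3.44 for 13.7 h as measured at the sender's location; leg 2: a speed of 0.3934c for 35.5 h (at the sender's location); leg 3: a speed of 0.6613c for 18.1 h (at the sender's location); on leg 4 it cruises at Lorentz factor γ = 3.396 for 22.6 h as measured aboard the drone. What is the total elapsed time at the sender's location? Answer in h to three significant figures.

Δt = 144 h

Leg 1: 13.7 h is already measured at the sender's location.
Leg 2: 35.5 h is already measured at the sender's location.
Leg 3: 18.1 h is already measured at the sender's location.
Leg 4: γ = 3.396; Δt_4 = 3.396 × 22.6 = 76.75 h.
Total: 13.70 + 35.50 + 18.10 + 76.75 h.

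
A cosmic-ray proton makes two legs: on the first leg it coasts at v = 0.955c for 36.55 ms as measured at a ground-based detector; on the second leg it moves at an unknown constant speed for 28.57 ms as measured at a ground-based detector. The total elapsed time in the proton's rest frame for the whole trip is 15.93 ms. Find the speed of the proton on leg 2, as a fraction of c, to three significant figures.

Leg 1: γ = 1/√(1 − 0.955²) = 1/√0.08798 = 3.371; τ_1 = 36.55/3.371 = 10.84 ms.
Leg 2: speed unknown; τ_2 = 28.57/γ_2.
Total proper time: 10.84 + τ_2 = 15.93, so τ_2 = 15.93 − 10.84 = 5.089 ms.
γ_2 = 28.57/5.089 = 5.614; β = √(1 − 1/γ²) = √0.9683.

β = 0.984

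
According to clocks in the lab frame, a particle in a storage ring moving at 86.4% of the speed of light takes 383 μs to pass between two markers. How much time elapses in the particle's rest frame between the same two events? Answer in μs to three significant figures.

τ = 193 μs

β = 0.864; γ = 1/√(1 − 0.864²) = 1/√0.2535 = 1.986
The interval measured in the lab frame is the dilated one; the clock in the particle's rest frame measures the proper time τ = Δt/γ = 383/1.986 μs.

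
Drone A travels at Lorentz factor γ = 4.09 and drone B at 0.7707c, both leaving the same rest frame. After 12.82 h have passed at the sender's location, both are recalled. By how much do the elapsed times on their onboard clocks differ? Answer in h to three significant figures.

|τ_A − τ_B| = 5.03 h

A: γ = 4.09; τ_A = 12.82/4.090 = 3.134 h.
B: γ = 1/√(1 − 0.7707²) = 1/√0.4060 = 1.569; τ_B = 12.82/1.569 = 8.169 h.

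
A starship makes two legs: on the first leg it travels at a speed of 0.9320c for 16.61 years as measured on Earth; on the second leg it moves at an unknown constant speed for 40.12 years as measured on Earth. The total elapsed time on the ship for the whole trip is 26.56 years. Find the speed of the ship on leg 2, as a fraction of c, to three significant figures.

β = 0.859

Leg 1: γ = 1/√(1 − 0.9320²) = 1/√0.1314 = 2.759; τ_1 = 16.61/2.759 = 6.020 years.
Leg 2: speed unknown; τ_2 = 40.12/γ_2.
Total proper time: 6.020 + τ_2 = 26.56, so τ_2 = 26.56 − 6.020 = 20.54 years.
γ_2 = 40.12/20.54 = 1.953; β = √(1 − 1/γ²) = √0.7379.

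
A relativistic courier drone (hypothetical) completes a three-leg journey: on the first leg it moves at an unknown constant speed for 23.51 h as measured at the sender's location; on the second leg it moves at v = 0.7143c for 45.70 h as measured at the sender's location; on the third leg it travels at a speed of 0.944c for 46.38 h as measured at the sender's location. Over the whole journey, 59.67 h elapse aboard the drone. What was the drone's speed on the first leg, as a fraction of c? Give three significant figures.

Leg 1: speed unknown; τ_1 = 23.51/γ_1.
Leg 2: γ = 1/√(1 − 0.7143²) = 1/√0.4898 = 1.429; τ_2 = 45.70/1.429 = 31.98 h.
Leg 3: γ = 1/√(1 − 0.944²) = 1/√0.1089 = 3.031; τ_3 = 46.38/3.031 = 15.30 h.
Total proper time: τ_1 + 31.98 + 15.30 = 59.67, so τ_1 = 59.67 − 47.29 = 12.38 h.
γ_1 = 23.51/12.38 = 1.898; β = √(1 − 1/γ²) = √0.7225.

β = 0.850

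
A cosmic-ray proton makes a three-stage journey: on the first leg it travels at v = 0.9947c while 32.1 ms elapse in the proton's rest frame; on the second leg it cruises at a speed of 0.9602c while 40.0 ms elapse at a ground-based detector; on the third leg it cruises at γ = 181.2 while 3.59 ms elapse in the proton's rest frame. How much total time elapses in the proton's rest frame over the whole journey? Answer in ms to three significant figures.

τ = 46.9 ms

Leg 1: 32.1 ms is already measured in the proton's rest frame.
Leg 2: γ = 1/√(1 − 0.9602²) = 1/√0.07802 = 3.580; τ_2 = 40.0/3.580 = 11.17 ms.
Leg 3: 3.59 ms is already measured in the proton's rest frame.
Total: 32.10 + 11.17 + 3.590 ms.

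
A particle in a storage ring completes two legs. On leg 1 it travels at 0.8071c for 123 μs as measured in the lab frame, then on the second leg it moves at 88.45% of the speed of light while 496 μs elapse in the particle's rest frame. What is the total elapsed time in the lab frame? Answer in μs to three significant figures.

Δt = 1190 μs

Leg 1: 123 μs is already measured in the lab frame.
Leg 2: β = 0.8845; γ = 1/√(1 − 0.8845²) = 1/√0.2177 = 2.143; Δt_2 = 2.143 × 496 = 1063 μs.
Total: 123.0 + 1063 μs.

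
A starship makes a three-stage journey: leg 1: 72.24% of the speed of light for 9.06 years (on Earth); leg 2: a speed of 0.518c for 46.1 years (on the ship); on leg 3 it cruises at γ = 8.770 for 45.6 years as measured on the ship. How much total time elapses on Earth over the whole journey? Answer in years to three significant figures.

Leg 1: 9.06 years is already measured on Earth.
Leg 2: γ = 1/√(1 − 0.518²) = 1/√0.7317 = 1.169; Δt_2 = 1.169 × 46.1 = 53.89 years.
Leg 3: γ = 8.770; Δt_3 = 8.770 × 45.6 = 399.9 years.
Total: 9.060 + 53.89 + 399.9 years.

Δt = 463 years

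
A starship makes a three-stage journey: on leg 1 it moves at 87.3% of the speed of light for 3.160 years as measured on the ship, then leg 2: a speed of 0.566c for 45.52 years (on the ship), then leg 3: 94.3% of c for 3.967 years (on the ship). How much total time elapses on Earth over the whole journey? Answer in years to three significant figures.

Leg 1: β = 0.873; γ = 1/√(1 − 0.873²) = 1/√0.2379 = 2.050; Δt_1 = 2.050 × 3.160 = 6.479 years.
Leg 2: γ = 1/√(1 − 0.566²) = 1/√0.6796 = 1.213; Δt_2 = 1.213 × 45.52 = 55.22 years.
Leg 3: β = 0.943; γ = 1/√(1 − 0.943²) = 1/√0.1108 = 3.005; Δt_3 = 3.005 × 3.967 = 11.92 years.
Total: 6.479 + 55.22 + 11.92 years.

Δt = 73.6 years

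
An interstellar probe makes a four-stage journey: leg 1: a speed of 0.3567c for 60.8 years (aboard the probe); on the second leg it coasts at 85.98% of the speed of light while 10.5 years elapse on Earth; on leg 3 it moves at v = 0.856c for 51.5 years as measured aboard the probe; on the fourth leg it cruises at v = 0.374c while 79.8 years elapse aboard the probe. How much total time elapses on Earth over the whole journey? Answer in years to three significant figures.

Δt = 261 years

Leg 1: γ = 1/√(1 − 0.3567²) = 1/√0.8728 = 1.070; Δt_1 = 1.070 × 60.8 = 65.08 years.
Leg 2: 10.5 years is already measured on Earth.
Leg 3: γ = 1/√(1 − 0.856²) = 1/√0.2673 = 1.934; Δt_3 = 1.934 × 51.5 = 99.62 years.
Leg 4: γ = 1/√(1 − 0.374²) = 1/√0.8601 = 1.078; Δt_4 = 1.078 × 79.8 = 86.04 years.
Total: 65.08 + 10.50 + 99.62 + 86.04 years.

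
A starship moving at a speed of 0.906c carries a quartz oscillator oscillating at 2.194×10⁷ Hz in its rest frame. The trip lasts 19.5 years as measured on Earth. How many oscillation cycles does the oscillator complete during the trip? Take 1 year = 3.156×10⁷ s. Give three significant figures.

N = 5.72×10¹⁵

γ = 1/√(1 − 0.906²) = 1/√0.1792 = 2.363
The oscillator's own cycle count is N = f × τ where τ is the proper time on the ship. τ = Δt/γ = 19.5/2.363 = 8.254 years = 2.605×10⁸ s.
N = 2.194×10⁷ × 2.605×10⁸ = 5.715×10¹⁵.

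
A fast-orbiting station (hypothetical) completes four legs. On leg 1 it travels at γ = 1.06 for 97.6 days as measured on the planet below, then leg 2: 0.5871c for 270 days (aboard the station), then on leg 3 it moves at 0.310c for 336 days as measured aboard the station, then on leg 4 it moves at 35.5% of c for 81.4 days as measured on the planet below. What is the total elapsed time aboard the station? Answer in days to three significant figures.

τ = 774 days

Leg 1: γ = 1.06; τ_1 = 97.6/1.060 = 92.08 days.
Leg 2: 270 days is already measured aboard the station.
Leg 3: 336 days is already measured aboard the station.
Leg 4: β = 0.355; γ = 1/√(1 − 0.355²) = 1/√0.8740 = 1.070; τ_4 = 81.4/1.070 = 76.10 days.
Total: 92.08 + 270.0 + 336.0 + 76.10 days.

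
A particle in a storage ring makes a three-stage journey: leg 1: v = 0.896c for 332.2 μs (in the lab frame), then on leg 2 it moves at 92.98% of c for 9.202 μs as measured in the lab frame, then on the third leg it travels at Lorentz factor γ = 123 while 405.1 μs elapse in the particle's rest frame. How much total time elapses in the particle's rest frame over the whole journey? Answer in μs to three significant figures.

τ = 556 μs

Leg 1: γ = 1/√(1 − 0.896²) = 1/√0.1972 = 2.252; τ_1 = 332.2/2.252 = 147.5 μs.
Leg 2: β = 0.9298; γ = 1/√(1 − 0.9298²) = 1/√0.1355 = 2.717; τ_2 = 9.202/2.717 = 3.387 μs.
Leg 3: 405.1 μs is already measured in the particle's rest frame.
Total: 147.5 + 3.387 + 405.1 μs.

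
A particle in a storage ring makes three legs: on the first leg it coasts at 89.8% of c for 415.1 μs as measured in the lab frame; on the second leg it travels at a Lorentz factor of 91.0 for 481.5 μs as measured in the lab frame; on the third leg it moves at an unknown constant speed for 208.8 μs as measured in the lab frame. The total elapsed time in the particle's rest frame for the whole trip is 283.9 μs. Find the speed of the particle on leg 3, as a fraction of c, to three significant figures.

Leg 1: β = 0.898; γ = 1/√(1 − 0.898²) = 1/√0.1936 = 2.273; τ_1 = 415.1/2.273 = 182.6 μs.
Leg 2: γ = 91.0; τ_2 = 481.5/91.00 = 5.291 μs.
Leg 3: speed unknown; τ_3 = 208.8/γ_3.
Total proper time: 182.6 + 5.291 + τ_3 = 283.9, so τ_3 = 283.9 − 187.9 = 95.97 μs.
γ_3 = 208.8/95.97 = 2.176; β = √(1 − 1/γ²) = √0.7888.

β = 0.888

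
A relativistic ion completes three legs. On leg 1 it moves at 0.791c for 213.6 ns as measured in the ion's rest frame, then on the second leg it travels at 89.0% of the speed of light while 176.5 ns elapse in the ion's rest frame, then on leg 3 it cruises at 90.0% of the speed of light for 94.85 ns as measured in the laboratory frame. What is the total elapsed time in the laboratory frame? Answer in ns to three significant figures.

Leg 1: γ = 1/√(1 − 0.791²) = 1/√0.3743 = 1.634; Δt_1 = 1.634 × 213.6 = 349.1 ns.
Leg 2: β = 0.890; γ = 1/√(1 − 0.890²) = 1/√0.2079 = 2.193; Δt_2 = 2.193 × 176.5 = 387.1 ns.
Leg 3: 94.85 ns is already measured in the laboratory frame.
Total: 349.1 + 387.1 + 94.85 ns.

Δt = 831 ns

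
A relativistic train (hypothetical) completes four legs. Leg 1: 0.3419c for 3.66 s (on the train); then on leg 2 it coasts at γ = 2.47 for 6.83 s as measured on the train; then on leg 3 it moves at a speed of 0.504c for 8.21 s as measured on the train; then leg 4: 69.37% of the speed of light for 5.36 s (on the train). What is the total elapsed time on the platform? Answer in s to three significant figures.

Δt = 37.7 s

Leg 1: γ = 1/√(1 − 0.3419²) = 1/√0.8831 = 1.064; Δt_1 = 1.064 × 3.66 = 3.895 s.
Leg 2: γ = 2.47; Δt_2 = 2.470 × 6.83 = 16.87 s.
Leg 3: γ = 1/√(1 − 0.504²) = 1/√0.7460 = 1.158; Δt_3 = 1.158 × 8.21 = 9.506 s.
Leg 4: β = 0.6937; γ = 1/√(1 − 0.6937²) = 1/√0.5188 = 1.388; Δt_4 = 1.388 × 5.36 = 7.442 s.
Total: 3.895 + 16.87 + 9.506 + 7.442 s.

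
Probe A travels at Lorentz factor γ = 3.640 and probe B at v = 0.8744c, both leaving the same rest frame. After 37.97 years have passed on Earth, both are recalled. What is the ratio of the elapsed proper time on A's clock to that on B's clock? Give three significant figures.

A: γ = 3.640. B: γ = 1/√(1 − 0.8744²) = 1/√0.2354 = 2.061.
τ_A/τ_B = γ_B/γ_A = 2.061/3.640 = 0.5662, so τ_A/τ_B = 0.5662.

τ_A/τ_B = 0.566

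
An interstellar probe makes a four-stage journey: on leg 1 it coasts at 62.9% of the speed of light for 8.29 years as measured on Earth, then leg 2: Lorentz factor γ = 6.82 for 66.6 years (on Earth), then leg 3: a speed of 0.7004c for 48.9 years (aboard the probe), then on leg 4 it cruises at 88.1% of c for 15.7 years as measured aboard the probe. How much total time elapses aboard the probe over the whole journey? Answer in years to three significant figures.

Leg 1: β = 0.629; γ = 1/√(1 − 0.629²) = 1/√0.6044 = 1.286; τ_1 = 8.29/1.286 = 6.445 years.
Leg 2: γ = 6.82; τ_2 = 66.6/6.820 = 9.765 years.
Leg 3: 48.9 years is already measured aboard the probe.
Leg 4: 15.7 years is already measured aboard the probe.
Total: 6.445 + 9.765 + 48.90 + 15.70 years.

τ = 80.8 years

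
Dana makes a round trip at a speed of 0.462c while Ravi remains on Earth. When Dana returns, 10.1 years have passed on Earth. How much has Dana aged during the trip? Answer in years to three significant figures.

γ = 1/√(1 − 0.462²) = 1/√0.7866 = 1.128
Dana's clock measures proper time along the trip: τ = Δt/γ = 10.1/1.128 years.

τ = 8.96 years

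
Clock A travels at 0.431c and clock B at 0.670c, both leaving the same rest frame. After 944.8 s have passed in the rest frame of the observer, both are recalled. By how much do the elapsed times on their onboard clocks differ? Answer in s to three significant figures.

A: γ = 1/√(1 − 0.431²) = 1/√0.8142 = 1.108; τ_A = 944.8/1.108 = 852.5 s.
B: γ = 1/√(1 − 0.670²) = 1/√0.5511 = 1.347; τ_B = 944.8/1.347 = 701.4 s.

|τ_A − τ_B| = 151 s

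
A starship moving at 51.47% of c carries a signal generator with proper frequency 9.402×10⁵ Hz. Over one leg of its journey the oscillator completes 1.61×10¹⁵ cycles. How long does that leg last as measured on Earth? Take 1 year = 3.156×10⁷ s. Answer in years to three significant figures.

Δt = 63.3 years

β = 0.5147; γ = 1/√(1 − 0.5147²) = 1/√0.7351 = 1.166
Proper time for N cycles: τ = N/f = 1.61×10¹⁵/(9.402×10⁵) = 1.712×10⁹ s = 54.26 years.
Lab-frame duration Δt = γτ = 1.166 × 54.26 = 63.28 years.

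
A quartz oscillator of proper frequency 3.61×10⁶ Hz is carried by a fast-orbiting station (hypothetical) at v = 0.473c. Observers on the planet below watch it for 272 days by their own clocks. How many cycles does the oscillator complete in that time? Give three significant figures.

N = 7.47×10¹³

γ = 1/√(1 − 0.473²) = 1/√0.7763 = 1.135
During 272 days of lab time, the oscillator's proper time advances by τ = Δt/γ = 272/1.135 = 239.6 days = 2.071×10⁷ s.
N = f × τ = 3.61×10⁶ × 2.071×10⁷ = 7.475×10¹³.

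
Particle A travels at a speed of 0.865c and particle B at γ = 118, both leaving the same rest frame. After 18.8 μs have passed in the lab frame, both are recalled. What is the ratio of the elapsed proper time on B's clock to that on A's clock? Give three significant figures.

τ_B/τ_A = 0.0169

A: γ = 1/√(1 − 0.865²) = 1/√0.2518 = 1.993. B: γ = 118.
τ_A/τ_B = γ_B/γ_A = 118.0/1.993 = 59.21, so τ_B/τ_A = 0.01689.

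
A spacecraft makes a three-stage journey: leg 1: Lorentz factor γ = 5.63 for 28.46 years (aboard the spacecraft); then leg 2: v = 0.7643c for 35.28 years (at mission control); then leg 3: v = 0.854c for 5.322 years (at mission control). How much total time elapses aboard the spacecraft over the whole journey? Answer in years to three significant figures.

Leg 1: 28.46 years is already measured aboard the spacecraft.
Leg 2: γ = 1/√(1 − 0.7643²) = 1/√0.4158 = 1.551; τ_2 = 35.28/1.551 = 22.75 years.
Leg 3: γ = 1/√(1 − 0.854²) = 1/√0.2707 = 1.922; τ_3 = 5.322/1.922 = 2.769 years.
Total: 28.46 + 22.75 + 2.769 years.

τ = 54.0 years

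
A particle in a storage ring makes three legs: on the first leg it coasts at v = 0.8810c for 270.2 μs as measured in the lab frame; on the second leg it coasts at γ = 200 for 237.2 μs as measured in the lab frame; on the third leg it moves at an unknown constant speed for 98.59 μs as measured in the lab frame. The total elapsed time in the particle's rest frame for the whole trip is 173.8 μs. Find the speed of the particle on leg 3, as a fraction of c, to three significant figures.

Leg 1: γ = 1/√(1 − 0.8810²) = 1/√0.2238 = 2.114; τ_1 = 270.2/2.114 = 127.8 μs.
Leg 2: γ = 200; τ_2 = 237.2/200.0 = 1.186 μs.
Leg 3: speed unknown; τ_3 = 98.59/γ_3.
Total proper time: 127.8 + 1.186 + τ_3 = 173.8, so τ_3 = 173.8 − 129.0 = 44.78 μs.
γ_3 = 98.59/44.78 = 2.202; β = √(1 − 1/γ²) = √0.7937.

β = 0.891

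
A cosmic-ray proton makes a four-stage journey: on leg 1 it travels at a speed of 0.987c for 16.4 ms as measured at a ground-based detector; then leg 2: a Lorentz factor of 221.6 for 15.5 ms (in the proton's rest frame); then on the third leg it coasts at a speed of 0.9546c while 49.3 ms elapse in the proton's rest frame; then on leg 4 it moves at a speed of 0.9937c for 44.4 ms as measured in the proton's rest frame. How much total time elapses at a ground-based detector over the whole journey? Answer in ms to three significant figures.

Leg 1: 16.4 ms is already measured at a ground-based detector.
Leg 2: γ = 221.6; Δt_2 = 221.6 × 15.5 = 3435 ms.
Leg 3: γ = 1/√(1 − 0.9546²) = 1/√0.08874 = 3.357; Δt_3 = 3.357 × 49.3 = 165.5 ms.
Leg 4: γ = 1/√(1 − 0.9937²) = 1/√0.01256 = 8.923; Δt_4 = 8.923 × 44.4 = 396.2 ms.
Total: 16.40 + 3435 + 165.5 + 396.2 ms.

Δt = 4010 ms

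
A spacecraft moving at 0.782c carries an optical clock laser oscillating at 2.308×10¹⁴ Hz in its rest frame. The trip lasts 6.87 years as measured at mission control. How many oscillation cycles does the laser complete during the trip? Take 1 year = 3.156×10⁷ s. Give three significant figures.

N = 3.12×10²²

γ = 1/√(1 − 0.782²) = 1/√0.3885 = 1.604
The oscillator's own cycle count is N = f × τ where τ is the proper time aboard the spacecraft. τ = Δt/γ = 6.87/1.604 = 4.282 years = 1.351×10⁸ s.
N = 2.308×10¹⁴ × 1.351×10⁸ = 3.119×10²².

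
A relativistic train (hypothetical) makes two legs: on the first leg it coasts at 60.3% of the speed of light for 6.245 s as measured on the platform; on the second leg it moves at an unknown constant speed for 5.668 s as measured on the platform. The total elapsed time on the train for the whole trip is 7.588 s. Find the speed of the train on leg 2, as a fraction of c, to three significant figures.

β = 0.888

Leg 1: β = 0.603; γ = 1/√(1 − 0.603²) = 1/√0.6364 = 1.254; τ_1 = 6.245/1.254 = 4.982 s.
Leg 2: speed unknown; τ_2 = 5.668/γ_2.
Total proper time: 4.982 + τ_2 = 7.588, so τ_2 = 7.588 − 4.982 = 2.606 s.
γ_2 = 5.668/2.606 = 2.175; β = √(1 − 1/γ²) = √0.7886.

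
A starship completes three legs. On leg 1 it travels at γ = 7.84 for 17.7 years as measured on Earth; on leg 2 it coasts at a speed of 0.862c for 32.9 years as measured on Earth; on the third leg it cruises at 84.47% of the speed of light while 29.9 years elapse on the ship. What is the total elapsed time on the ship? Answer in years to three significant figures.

Leg 1: γ = 7.84; τ_1 = 17.7/7.840 = 2.258 years.
Leg 2: γ = 1/√(1 − 0.862²) = 1/√0.2570 = 1.973; τ_2 = 32.9/1.973 = 16.68 years.
Leg 3: 29.9 years is already measured on the ship.
Total: 2.258 + 16.68 + 29.90 years.

τ = 48.8 years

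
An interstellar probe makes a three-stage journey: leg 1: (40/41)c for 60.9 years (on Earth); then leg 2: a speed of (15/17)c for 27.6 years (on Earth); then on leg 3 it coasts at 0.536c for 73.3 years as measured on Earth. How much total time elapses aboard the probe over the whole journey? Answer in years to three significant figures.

τ = 88.2 years

Leg 1: γ = 1/√(1 − (40/41)²) = 41/9 ≈ 4.556; τ_1 = 60.9/4.556 = 13.37 years.
Leg 2: γ = 1/√(1 − (15/17)²) = 17/8 = 2.125; τ_2 = 27.6/2.125 = 12.99 years.
Leg 3: γ = 1/√(1 − 0.536²) = 1/√0.7127 = 1.185; τ_3 = 73.3/1.185 = 61.88 years.
Total: 13.37 + 12.99 + 61.88 years.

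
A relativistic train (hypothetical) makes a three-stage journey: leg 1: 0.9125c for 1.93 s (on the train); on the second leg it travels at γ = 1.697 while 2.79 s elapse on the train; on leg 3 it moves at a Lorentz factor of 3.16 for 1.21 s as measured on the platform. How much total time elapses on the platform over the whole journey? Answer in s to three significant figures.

Δt = 10.7 s

Leg 1: γ = 1/√(1 − 0.9125²) = 1/√0.1673 = 2.445; Δt_1 = 2.445 × 1.93 = 4.718 s.
Leg 2: γ = 1.697; Δt_2 = 1.697 × 2.79 = 4.735 s.
Leg 3: 1.21 s is already measured on the platform.
Total: 4.718 + 4.735 + 1.210 s.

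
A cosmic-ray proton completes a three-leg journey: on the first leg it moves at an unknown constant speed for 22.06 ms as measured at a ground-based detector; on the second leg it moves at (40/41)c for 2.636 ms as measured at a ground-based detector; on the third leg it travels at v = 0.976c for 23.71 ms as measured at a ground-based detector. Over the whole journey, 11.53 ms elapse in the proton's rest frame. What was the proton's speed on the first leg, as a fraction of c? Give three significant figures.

Leg 1: speed unknown; τ_1 = 22.06/γ_1.
Leg 2: γ = 1/√(1 − (40/41)²) = 41/9 ≈ 4.556; τ_2 = 2.636/4.556 = 0.5786 ms.
Leg 3: γ = 1/√(1 − 0.976²) = 1/√0.04742 = 4.592; τ_3 = 23.71/4.592 = 5.163 ms.
Total proper time: τ_1 + 0.5786 + 5.163 = 11.53, so τ_1 = 11.53 − 5.742 = 5.788 ms.
γ_1 = 22.06/5.788 = 3.811; β = √(1 − 1/γ²) = √0.9312.

β = 0.965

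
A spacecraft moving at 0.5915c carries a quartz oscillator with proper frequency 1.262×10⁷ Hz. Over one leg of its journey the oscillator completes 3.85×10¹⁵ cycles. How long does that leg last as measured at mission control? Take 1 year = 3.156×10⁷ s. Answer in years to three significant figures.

Δt = 12.0 years

γ = 1/√(1 − 0.5915²) = 1/√0.6501 = 1.240
Proper time for N cycles: τ = N/f = 3.85×10¹⁵/(1.262×10⁷) = 3.051×10⁸ s = 9.666 years.
Lab-frame duration Δt = γτ = 1.240 × 9.666 = 11.99 years.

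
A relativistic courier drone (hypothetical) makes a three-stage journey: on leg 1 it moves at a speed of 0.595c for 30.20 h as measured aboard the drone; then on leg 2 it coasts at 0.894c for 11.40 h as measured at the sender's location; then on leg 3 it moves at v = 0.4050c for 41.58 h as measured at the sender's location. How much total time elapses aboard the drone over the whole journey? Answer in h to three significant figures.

Leg 1: 30.20 h is already measured aboard the drone.
Leg 2: γ = 1/√(1 − 0.894²) = 1/√0.2008 = 2.232; τ_2 = 11.40/2.232 = 5.108 h.
Leg 3: γ = 1/√(1 − 0.4050²) = 1/√0.8360 = 1.094; τ_3 = 41.58/1.094 = 38.02 h.
Total: 30.20 + 5.108 + 38.02 h.

τ = 73.3 h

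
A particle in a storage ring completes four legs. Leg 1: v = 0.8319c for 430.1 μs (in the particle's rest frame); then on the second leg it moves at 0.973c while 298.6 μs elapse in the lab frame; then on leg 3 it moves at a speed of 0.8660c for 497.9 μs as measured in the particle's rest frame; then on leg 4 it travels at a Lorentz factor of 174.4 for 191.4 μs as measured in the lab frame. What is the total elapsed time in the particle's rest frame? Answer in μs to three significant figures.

Leg 1: 430.1 μs is already measured in the particle's rest frame.
Leg 2: γ = 1/√(1 − 0.973²) = 1/√0.05327 = 4.333; τ_2 = 298.6/4.333 = 68.92 μs.
Leg 3: 497.9 μs is already measured in the particle's rest frame.
Leg 4: γ = 174.4; τ_4 = 191.4/174.4 = 1.097 μs.
Total: 430.1 + 68.92 + 497.9 + 1.097 μs.

τ = 998 μs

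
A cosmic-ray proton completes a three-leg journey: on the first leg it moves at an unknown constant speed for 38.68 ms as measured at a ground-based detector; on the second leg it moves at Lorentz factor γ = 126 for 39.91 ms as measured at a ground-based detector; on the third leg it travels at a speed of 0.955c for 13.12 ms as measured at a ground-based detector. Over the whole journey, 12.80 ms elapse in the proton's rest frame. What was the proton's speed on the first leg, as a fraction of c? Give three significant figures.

Leg 1: speed unknown; τ_1 = 38.68/γ_1.
Leg 2: γ = 126; τ_2 = 39.91/126.0 = 0.3167 ms.
Leg 3: γ = 1/√(1 − 0.955²) = 1/√0.08798 = 3.371; τ_3 = 13.12/3.371 = 3.891 ms.
Total proper time: τ_1 + 0.3167 + 3.891 = 12.80, so τ_1 = 12.80 − 4.208 = 8.592 ms.
γ_1 = 38.68/8.592 = 4.502; β = √(1 − 1/γ²) = √0.9507.

β = 0.975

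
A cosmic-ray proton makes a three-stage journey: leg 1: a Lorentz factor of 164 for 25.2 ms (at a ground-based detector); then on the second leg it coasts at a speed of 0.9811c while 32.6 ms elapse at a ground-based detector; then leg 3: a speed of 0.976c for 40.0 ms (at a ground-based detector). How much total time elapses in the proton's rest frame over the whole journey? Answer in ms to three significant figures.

τ = 15.2 ms

Leg 1: γ = 164; τ_1 = 25.2/164.0 = 0.1537 ms.
Leg 2: γ = 1/√(1 − 0.9811²) = 1/√0.03744 = 5.168; τ_2 = 32.6/5.168 = 6.308 ms.
Leg 3: γ = 1/√(1 − 0.976²) = 1/√0.04742 = 4.592; τ_3 = 40.0/4.592 = 8.711 ms.
Total: 0.1537 + 6.308 + 8.711 ms.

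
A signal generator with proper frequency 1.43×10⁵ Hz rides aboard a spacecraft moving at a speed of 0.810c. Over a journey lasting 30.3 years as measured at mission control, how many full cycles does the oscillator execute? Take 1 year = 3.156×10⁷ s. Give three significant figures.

γ = 1/√(1 − 0.810²) = 1/√0.3439 = 1.705
The oscillator's own cycle count is N = f × τ where τ is the proper time aboard the spacecraft. τ = Δt/γ = 30.3/1.705 = 17.77 years = 5.608×10⁸ s.
N = 1.43×10⁵ × 5.608×10⁸ = 8.019×10¹³.

N = 8.02×10¹³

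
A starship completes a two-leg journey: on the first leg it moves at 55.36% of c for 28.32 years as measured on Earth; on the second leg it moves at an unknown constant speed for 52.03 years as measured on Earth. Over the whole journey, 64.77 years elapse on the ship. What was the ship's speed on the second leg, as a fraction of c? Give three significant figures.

Leg 1: β = 0.5536; γ = 1/√(1 − 0.5536²) = 1/√0.6935 = 1.201; τ_1 = 28.32/1.201 = 23.58 years.
Leg 2: speed unknown; τ_2 = 52.03/γ_2.
Total proper time: 23.58 + τ_2 = 64.77, so τ_2 = 64.77 − 23.58 = 41.19 years.
γ_2 = 52.03/41.19 = 1.263; β = √(1 − 1/γ²) = √0.3734.

β = 0.611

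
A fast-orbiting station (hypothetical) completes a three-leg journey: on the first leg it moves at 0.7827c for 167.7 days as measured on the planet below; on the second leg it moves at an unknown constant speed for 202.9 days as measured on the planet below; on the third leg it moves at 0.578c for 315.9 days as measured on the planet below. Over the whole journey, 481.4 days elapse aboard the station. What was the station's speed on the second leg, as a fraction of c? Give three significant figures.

β = 0.809

Leg 1: γ = 1/√(1 − 0.7827²) = 1/√0.3874 = 1.607; τ_1 = 167.7/1.607 = 104.4 days.
Leg 2: speed unknown; τ_2 = 202.9/γ_2.
Leg 3: γ = 1/√(1 − 0.578²) = 1/√0.6659 = 1.225; τ_3 = 315.9/1.225 = 257.8 days.
Total proper time: 104.4 + τ_2 + 257.8 = 481.4, so τ_2 = 481.4 − 362.2 = 119.2 days.
γ_2 = 202.9/119.2 = 1.702; β = √(1 − 1/γ²) = √0.6546.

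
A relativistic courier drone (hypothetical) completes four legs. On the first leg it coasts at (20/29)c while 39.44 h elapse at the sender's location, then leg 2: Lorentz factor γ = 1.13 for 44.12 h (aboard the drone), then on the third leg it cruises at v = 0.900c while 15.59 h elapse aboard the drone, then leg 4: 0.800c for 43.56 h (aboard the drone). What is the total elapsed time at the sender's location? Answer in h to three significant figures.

Leg 1: 39.44 h is already measured at the sender's location.
Leg 2: γ = 1.13; Δt_2 = 1.130 × 44.12 = 49.86 h.
Leg 3: γ = 1/√(1 − 0.900²) = 1/√0.1900 = 2.294; Δt_3 = 2.294 × 15.59 = 35.77 h.
Leg 4: γ = 1/√(1 − 0.800²) = 5/3 ≈ 1.667; Δt_4 = 1.667 × 43.56 = 72.60 h.
Total: 39.44 + 49.86 + 35.77 + 72.60 h.

Δt = 198 h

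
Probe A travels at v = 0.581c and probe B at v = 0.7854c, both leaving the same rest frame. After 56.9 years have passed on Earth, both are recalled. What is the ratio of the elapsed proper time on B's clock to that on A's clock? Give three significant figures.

τ_B/τ_A = 0.761

A: γ = 1/√(1 − 0.581²) = 1/√0.6624 = 1.229. B: γ = 1/√(1 − 0.7854²) = 1/√0.3831 = 1.616.
τ_A/τ_B = γ_B/γ_A = 1.616/1.229 = 1.315, so τ_B/τ_A = 0.7605.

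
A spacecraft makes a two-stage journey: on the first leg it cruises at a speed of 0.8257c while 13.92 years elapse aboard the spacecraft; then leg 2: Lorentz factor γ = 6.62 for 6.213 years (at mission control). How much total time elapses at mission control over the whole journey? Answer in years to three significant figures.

Leg 1: γ = 1/√(1 − 0.8257²) = 1/√0.3182 = 1.773; Δt_1 = 1.773 × 13.92 = 24.68 years.
Leg 2: 6.213 years is already measured at mission control.
Total: 24.68 + 6.213 years.

Δt = 30.9 years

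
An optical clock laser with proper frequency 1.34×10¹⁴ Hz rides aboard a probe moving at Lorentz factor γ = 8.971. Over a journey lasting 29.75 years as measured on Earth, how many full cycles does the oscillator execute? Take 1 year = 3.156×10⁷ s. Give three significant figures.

γ = 8.971
The oscillator's own cycle count is N = f × τ where τ is the proper time aboard the probe. τ = Δt/γ = 29.75/8.971 = 3.316 years = 1.047×10⁸ s.
N = 1.34×10¹⁴ × 1.047×10⁸ = 1.402×10²².

N = 1.40×10²²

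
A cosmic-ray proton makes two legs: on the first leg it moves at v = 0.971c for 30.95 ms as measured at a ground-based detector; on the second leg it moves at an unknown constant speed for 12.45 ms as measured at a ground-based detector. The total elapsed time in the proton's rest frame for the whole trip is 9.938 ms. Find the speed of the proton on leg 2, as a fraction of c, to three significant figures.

Leg 1: γ = 1/√(1 − 0.971²) = 1/√0.05716 = 4.183; τ_1 = 30.95/4.183 = 7.400 ms.
Leg 2: speed unknown; τ_2 = 12.45/γ_2.
Total proper time: 7.400 + τ_2 = 9.938, so τ_2 = 9.938 − 7.400 = 2.538 ms.
γ_2 = 12.45/2.538 = 4.904; β = √(1 − 1/γ²) = √0.9584.

β = 0.979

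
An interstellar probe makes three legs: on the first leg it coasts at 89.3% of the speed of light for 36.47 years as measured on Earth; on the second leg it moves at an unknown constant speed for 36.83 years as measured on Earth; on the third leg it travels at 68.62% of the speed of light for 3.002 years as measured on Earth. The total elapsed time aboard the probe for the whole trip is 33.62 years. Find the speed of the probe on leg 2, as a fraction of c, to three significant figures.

β = 0.913

Leg 1: β = 0.893; γ = 1/√(1 − 0.893²) = 1/√0.2026 = 2.222; τ_1 = 36.47/2.222 = 16.41 years.
Leg 2: speed unknown; τ_2 = 36.83/γ_2.
Leg 3: β = 0.6862; γ = 1/√(1 − 0.6862²) = 1/√0.5291 = 1.375; τ_3 = 3.002/1.375 = 2.184 years.
Total proper time: 16.41 + τ_2 + 2.184 = 33.62, so τ_2 = 33.62 − 18.60 = 15.02 years.
γ_2 = 36.83/15.02 = 2.452; β = √(1 − 1/γ²) = √0.8336.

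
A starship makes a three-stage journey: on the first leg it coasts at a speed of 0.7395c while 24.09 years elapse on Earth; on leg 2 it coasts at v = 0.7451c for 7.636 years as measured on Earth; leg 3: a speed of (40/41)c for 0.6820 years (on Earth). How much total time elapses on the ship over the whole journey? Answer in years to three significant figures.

Leg 1: γ = 1/√(1 − 0.7395²) = 1/√0.4531 = 1.486; τ_1 = 24.09/1.486 = 16.22 years.
Leg 2: γ = 1/√(1 − 0.7451²) = 1/√0.4448 = 1.499; τ_2 = 7.636/1.499 = 5.093 years.
Leg 3: γ = 1/√(1 − (40/41)²) = 41/9 ≈ 4.556; τ_3 = 0.6820/4.556 = 0.1497 years.
Total: 16.22 + 5.093 + 0.1497 years.

τ = 21.5 years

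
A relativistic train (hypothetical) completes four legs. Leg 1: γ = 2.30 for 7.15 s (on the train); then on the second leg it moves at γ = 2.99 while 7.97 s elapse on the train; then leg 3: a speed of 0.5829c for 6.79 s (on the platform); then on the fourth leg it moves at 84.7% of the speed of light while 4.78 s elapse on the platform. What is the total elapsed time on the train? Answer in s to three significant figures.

τ = 23.2 s

Leg 1: 7.15 s is already measured on the train.
Leg 2: 7.97 s is already measured on the train.
Leg 3: γ = 1/√(1 − 0.5829²) = 1/√0.6602 = 1.231; τ_3 = 6.79/1.231 = 5.517 s.
Leg 4: β = 0.847; γ = 1/√(1 − 0.847²) = 1/√0.2826 = 1.881; τ_4 = 4.78/1.881 = 2.541 s.
Total: 7.150 + 7.970 + 5.517 + 2.541 s.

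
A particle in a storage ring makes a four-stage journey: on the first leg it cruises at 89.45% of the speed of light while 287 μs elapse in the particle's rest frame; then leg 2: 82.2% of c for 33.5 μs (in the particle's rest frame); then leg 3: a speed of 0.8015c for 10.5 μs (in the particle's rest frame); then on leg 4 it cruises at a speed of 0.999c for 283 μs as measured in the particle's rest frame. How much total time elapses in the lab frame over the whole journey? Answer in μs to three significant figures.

Δt = 7050 μs

Leg 1: β = 0.8945; γ = 1/√(1 − 0.8945²) = 1/√0.1999 = 2.237; Δt_1 = 2.237 × 287 = 642.0 μs.
Leg 2: β = 0.822; γ = 1/√(1 − 0.822²) = 1/√0.3243 = 1.756; Δt_2 = 1.756 × 33.5 = 58.82 μs.
Leg 3: γ = 1/√(1 − 0.8015²) = 1/√0.3576 = 1.672; Δt_3 = 1.672 × 10.5 = 17.56 μs.
Leg 4: γ = 1/√(1 − 0.999²) = 1/√0.001999 = 22.37; Δt_4 = 22.37 × 283 = 6330 μs.
Total: 642.0 + 58.82 + 17.56 + 6330 μs.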